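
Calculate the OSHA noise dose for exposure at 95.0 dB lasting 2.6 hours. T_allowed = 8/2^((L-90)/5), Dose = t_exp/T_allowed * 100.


T_allowed = 8 / 2^((95.0 - 90)/5) = 4 hr
Dose = 2.6 / 4 * 100 = 65 %


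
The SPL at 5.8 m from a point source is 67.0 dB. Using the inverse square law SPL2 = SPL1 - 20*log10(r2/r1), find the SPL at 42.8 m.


r2/r1 = 42.8/5.8 = 7.37931
Correction = 20*log10(7.37931) = 17.3603 dB
SPL2 = 67.0 - 17.3603 = 49.64 dB


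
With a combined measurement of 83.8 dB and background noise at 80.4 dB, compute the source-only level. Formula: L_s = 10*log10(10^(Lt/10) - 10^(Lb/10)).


10^(83.8/10) = 2.39883e+08
10^(80.4/10) = 1.09648e+08
Difference = 2.39883e+08 - 1.09648e+08 = 1.30235e+08
L_source = 10*log10(1.30235e+08) = 81.147 dB


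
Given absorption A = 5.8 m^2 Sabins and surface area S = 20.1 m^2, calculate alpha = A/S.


Absorption coefficient = absorbed power / incident power
alpha = A / S = 5.8 / 20.1 = 0.28856


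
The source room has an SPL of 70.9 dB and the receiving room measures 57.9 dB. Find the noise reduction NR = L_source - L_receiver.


NR = L_source - L_receiver (difference between source and receiving room levels)
NR = 70.9 - 57.9 = 13 dB


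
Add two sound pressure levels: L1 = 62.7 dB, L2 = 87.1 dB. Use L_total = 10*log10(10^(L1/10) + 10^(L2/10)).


10^(62.7/10) = 1.86209e+06
10^(87.1/10) = 5.12861e+08
Sum = 1.86209e+06 + 5.12861e+08 = 5.14723e+08
L_total = 10*log10(5.14723e+08) = 87.116 dB


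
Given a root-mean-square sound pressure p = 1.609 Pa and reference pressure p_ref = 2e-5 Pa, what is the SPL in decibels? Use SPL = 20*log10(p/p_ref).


p / p_ref = 1.609 / 2e-5 = 80450
SPL = 20 * log10(80450) = 98.111 dB


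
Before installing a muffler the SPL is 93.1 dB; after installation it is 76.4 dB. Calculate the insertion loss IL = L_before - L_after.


Insertion loss = SPL without muffler - SPL with muffler
IL = 93.1 - 76.4 = 16.7 dB


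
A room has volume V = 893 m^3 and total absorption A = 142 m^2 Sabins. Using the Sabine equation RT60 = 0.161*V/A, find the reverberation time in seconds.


RT60 = 0.161 * 893 / 142 = 1.0125 s


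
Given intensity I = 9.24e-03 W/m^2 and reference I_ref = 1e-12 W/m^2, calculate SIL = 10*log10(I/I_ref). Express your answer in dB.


I / I_ref = 9.24e-03 / 1e-12 = 9.24e+09
SIL = 10 * log10(9.24e+09) = 99.657 dB


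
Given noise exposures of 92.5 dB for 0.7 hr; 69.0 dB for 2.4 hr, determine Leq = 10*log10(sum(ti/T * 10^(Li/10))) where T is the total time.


T_total = 0.7 + 2.4 = 3.1 hr
(0.7/3.1) * 10^(92.5/10) = 4.01547e+08
(2.4/3.1) * 10^(69.0/10) = 6.14964e+06
Sum = 4.01547e+08 + 6.14964e+06 = 4.07697e+08
Leq = 10*log10(4.07697e+08) = 86.103 dB


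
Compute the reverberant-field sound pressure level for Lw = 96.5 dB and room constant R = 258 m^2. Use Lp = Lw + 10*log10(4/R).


4/R = 4/258 = 0.0155039
Lp = 96.5 + 10*log10(0.0155039) = 78.404 dB


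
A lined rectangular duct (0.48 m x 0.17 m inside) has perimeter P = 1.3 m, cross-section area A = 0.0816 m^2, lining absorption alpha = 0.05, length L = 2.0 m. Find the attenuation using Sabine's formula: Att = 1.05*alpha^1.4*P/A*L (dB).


alpha^1.4 = 0.05^1.4 = 0.0150854
Attenuation rate = 1.05 * alpha^1.4 * P / A
= 1.05 * 0.0150854 * 1.3 / 0.0816 = 0.252348 dB/m
Total Att = 0.252348 * 2.0 = 0.5047 dB


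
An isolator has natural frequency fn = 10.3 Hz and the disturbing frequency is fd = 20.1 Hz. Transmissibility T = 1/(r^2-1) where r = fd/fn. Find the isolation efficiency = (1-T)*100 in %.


r = 20.1 / 10.3 = 1.95146
r^2 - 1 = 1.95146^2 - 1 = 2.8082
T = 1/2.8082 = 0.3561
Efficiency = (1 - 0.3561)*100 = 64.39 %


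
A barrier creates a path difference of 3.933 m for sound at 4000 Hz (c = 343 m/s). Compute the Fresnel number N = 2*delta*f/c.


N = 2*delta*f/c = 2*delta/lambda, where lambda = c/f
lambda = 343 / 4000 = 0.08575 m
N = 2 * 3.933 / 0.08575 = 91.732


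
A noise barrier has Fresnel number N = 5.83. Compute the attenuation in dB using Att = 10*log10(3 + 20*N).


3 + 20*N = 3 + 20*5.83 = 119.6
Att = 10*log10(119.6) = 20.777 dB


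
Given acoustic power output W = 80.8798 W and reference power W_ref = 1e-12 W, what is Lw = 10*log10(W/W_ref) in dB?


W / W_ref = 80.8798 / 1e-12 = 8.08798e+13
Lw = 10 * log10(8.08798e+13) = 139.08 dB


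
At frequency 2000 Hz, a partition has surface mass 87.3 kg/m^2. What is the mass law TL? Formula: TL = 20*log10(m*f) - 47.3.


m * f = 87.3 * 2000 = 174600
20*log10(174600) = 104.841 dB
TL = 104.841 - 47.3 = 57.541 dB


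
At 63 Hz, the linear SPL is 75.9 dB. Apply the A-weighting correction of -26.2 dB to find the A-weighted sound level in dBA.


A-weighting table: 63 Hz -> -26.2 dB correction
SPL_A = SPL + correction = 75.9 + (-26.2) = 49.7 dBA


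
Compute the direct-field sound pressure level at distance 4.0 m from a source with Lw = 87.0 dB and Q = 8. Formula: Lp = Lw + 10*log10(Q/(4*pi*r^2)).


4*pi*r^2 = 4*pi*4.0^2 = 201.062 m^2
Q / (4*pi*r^2) = 8 / 201.062 = 0.0397887
Lp = 87.0 + 10*log10(0.0397887) = 72.998 dB


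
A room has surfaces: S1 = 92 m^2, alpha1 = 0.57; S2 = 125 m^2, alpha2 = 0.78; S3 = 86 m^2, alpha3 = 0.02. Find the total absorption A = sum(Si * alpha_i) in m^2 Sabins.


92 * 0.57 = 52.44
125 * 0.78 = 97.5
86 * 0.02 = 1.72
A_total = 52.44 + 97.5 + 1.72 = 151.66 m^2


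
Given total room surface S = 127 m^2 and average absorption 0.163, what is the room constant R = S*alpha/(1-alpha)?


R = 127 * 0.163 / (1 - 0.163) = 24.732 m^2


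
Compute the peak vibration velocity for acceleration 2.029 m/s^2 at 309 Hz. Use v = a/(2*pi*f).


omega = 2*pi*f = 2*pi*309 = 1941.5 rad/s
v = a / omega = 2.029 / 1941.5 = 0.0010451 m/s


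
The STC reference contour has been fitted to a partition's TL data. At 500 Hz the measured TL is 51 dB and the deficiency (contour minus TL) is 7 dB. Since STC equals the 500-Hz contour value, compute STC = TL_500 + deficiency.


By ASTM E413, STC = value of the fitted reference contour at 500 Hz.
Contour value at 500 Hz = TL_500 + deficiency = 51 + 7 = 58
STC = 58


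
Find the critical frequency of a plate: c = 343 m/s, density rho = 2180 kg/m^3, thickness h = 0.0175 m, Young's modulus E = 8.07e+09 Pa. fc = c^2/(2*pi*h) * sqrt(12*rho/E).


12*rho/E = 12*2180/8.07e+09 = 3.24164e-06
sqrt(12*rho/E) = sqrt(3.24164e-06) = 0.00180046
c^2/(2*pi*h) = 343^2/(2*pi*0.0175) = 1.06997e+06
fc = 1.06997e+06 * 0.00180046 = 1926.4 Hz


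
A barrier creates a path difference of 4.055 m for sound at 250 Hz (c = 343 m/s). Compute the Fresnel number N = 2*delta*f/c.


N = 2*delta*f/c = 2*delta/lambda, where lambda = c/f
lambda = 343 / 250 = 1.372 m
N = 2 * 4.055 / 1.372 = 5.9111


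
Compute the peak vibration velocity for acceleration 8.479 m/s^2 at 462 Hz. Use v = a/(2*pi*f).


omega = 2*pi*f = 2*pi*462 = 2902.83 rad/s
v = a / omega = 8.479 / 2902.83 = 0.0029209 m/s


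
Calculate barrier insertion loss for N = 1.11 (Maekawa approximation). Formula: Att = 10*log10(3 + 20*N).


3 + 20*N = 3 + 20*1.11 = 25.2
Att = 10*log10(25.2) = 14.014 dB


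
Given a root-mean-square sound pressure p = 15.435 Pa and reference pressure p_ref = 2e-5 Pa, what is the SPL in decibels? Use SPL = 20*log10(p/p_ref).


p / p_ref = 15.435 / 2e-5 = 771750
SPL = 20 * log10(771750) = 117.75 dB


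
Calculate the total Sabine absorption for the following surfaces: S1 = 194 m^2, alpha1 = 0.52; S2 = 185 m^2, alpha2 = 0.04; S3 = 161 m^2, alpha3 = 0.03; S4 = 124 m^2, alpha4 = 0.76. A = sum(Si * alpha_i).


194 * 0.52 = 100.88
185 * 0.04 = 7.4
161 * 0.03 = 4.83
124 * 0.76 = 94.24
A_total = 100.88 + 7.4 + 4.83 + 94.24 = 207.35 m^2


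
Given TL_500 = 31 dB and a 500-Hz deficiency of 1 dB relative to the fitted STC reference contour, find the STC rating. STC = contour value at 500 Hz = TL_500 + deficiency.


By ASTM E413, STC = value of the fitted reference contour at 500 Hz.
Contour value at 500 Hz = TL_500 + deficiency = 31 + 1 = 32
STC = 32


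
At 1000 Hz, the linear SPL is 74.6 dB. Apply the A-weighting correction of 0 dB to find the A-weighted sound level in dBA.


A-weighting table: 1000 Hz -> 0 dB correction
SPL_A = SPL + correction = 74.6 + (0) = 74.6 dBA


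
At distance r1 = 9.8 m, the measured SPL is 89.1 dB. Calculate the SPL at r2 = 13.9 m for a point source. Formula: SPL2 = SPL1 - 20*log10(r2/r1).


r2/r1 = 13.9/9.8 = 1.41837
Correction = 20*log10(1.41837) = 3.03579 dB
SPL2 = 89.1 - 3.03579 = 86.064 dB


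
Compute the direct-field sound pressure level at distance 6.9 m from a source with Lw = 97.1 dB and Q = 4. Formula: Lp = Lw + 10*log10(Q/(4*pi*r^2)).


4*pi*r^2 = 4*pi*6.9^2 = 598.285 m^2
Q / (4*pi*r^2) = 4 / 598.285 = 0.00668578
Lp = 97.1 + 10*log10(0.00668578) = 75.352 dB


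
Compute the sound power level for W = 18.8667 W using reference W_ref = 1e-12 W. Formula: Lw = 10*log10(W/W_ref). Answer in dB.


W / W_ref = 18.8667 / 1e-12 = 1.88667e+13
Lw = 10 * log10(1.88667e+13) = 132.76 dB


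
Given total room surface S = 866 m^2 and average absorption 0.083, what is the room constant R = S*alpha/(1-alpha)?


R = 866 * 0.083 / (1 - 0.083) = 78.384 m^2


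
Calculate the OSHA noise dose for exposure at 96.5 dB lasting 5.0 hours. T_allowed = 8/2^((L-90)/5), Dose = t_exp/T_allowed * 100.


T_allowed = 8 / 2^((96.5 - 90)/5) = 3.24901 hr
Dose = 5.0 / 3.24901 * 100 = 153.89 %


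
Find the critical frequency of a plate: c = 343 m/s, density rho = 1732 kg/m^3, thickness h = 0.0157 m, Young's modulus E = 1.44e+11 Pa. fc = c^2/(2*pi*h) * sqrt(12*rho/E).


12*rho/E = 12*1732/1.44e+11 = 1.44333e-07
sqrt(12*rho/E) = sqrt(1.44333e-07) = 0.000379912
c^2/(2*pi*h) = 343^2/(2*pi*0.0157) = 1.19264e+06
fc = 1.19264e+06 * 0.000379912 = 453.1 Hz


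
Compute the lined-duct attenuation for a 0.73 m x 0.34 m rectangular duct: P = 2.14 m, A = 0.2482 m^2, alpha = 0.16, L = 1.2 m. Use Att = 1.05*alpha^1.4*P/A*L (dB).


alpha^1.4 = 0.16^1.4 = 0.076872
Attenuation rate = 1.05 * alpha^1.4 * P / A
= 1.05 * 0.076872 * 2.14 / 0.2482 = 0.695936 dB/m
Total Att = 0.695936 * 1.2 = 0.83512 dB


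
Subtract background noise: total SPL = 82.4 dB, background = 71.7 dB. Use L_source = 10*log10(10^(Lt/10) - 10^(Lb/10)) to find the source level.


10^(82.4/10) = 1.7378e+08
10^(71.7/10) = 1.47911e+07
Difference = 1.7378e+08 - 1.47911e+07 = 1.58989e+08
L_source = 10*log10(1.58989e+08) = 82.014 dB


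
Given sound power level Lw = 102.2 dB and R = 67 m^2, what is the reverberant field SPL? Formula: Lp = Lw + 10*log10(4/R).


4/R = 4/67 = 0.0597015
Lp = 102.2 + 10*log10(0.0597015) = 89.96 dB


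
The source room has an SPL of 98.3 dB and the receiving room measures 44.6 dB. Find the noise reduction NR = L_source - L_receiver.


NR = L_source - L_receiver (difference between source and receiving room levels)
NR = 98.3 - 44.6 = 53.7 dB


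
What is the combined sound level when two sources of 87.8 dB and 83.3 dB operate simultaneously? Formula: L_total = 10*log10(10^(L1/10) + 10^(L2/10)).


10^(87.8/10) = 6.0256e+08
10^(83.3/10) = 2.13796e+08
Sum = 6.0256e+08 + 2.13796e+08 = 8.16356e+08
L_total = 10*log10(8.16356e+08) = 89.119 dB


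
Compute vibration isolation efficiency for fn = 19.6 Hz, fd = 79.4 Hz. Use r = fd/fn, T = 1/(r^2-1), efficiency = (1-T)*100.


r = 79.4 / 19.6 = 4.05102
r^2 - 1 = 4.05102^2 - 1 = 15.4108
T = 1/15.4108 = 0.0648896
Efficiency = (1 - 0.0648896)*100 = 93.511 %


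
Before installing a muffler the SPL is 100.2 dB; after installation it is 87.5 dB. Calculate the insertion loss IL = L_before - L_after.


Insertion loss = SPL without muffler - SPL with muffler
IL = 100.2 - 87.5 = 12.7 dB


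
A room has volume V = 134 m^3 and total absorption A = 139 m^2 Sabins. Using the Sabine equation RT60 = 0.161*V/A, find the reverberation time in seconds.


RT60 = 0.161 * 134 / 139 = 0.15521 s


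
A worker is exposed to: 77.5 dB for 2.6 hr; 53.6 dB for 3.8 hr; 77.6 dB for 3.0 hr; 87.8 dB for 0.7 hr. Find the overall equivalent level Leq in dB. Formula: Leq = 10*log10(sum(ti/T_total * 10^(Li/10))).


T_total = 2.6 + 3.8 + 3.0 + 0.7 = 10.1 hr
(2.6/10.1) * 10^(77.5/10) = 1.44761e+07
(3.8/10.1) * 10^(53.6/10) = 86191.1
(3.0/10.1) * 10^(77.6/10) = 1.70923e+07
(0.7/10.1) * 10^(87.8/10) = 4.17616e+07
Sum = 1.44761e+07 + 86191.1 + 1.70923e+07 + 4.17616e+07 = 7.34162e+07
Leq = 10*log10(7.34162e+07) = 78.658 dB


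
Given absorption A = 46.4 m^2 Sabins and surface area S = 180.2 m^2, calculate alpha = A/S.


Absorption coefficient = absorbed power / incident power
alpha = A / S = 46.4 / 180.2 = 0.25749


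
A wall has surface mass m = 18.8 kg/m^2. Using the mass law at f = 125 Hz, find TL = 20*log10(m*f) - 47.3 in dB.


m * f = 18.8 * 125 = 2350
20*log10(2350) = 67.4214 dB
TL = 67.4214 - 47.3 = 20.121 dB


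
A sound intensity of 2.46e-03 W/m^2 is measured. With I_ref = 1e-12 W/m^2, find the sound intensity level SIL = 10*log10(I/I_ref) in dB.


I / I_ref = 2.46e-03 / 1e-12 = 2.46e+09
SIL = 10 * log10(2.46e+09) = 93.909 dB


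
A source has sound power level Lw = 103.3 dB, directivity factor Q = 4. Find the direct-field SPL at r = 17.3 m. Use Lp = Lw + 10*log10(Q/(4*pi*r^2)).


4*pi*r^2 = 4*pi*17.3^2 = 3760.99 m^2
Q / (4*pi*r^2) = 4 / 3760.99 = 0.00106355
Lp = 103.3 + 10*log10(0.00106355) = 73.568 dB


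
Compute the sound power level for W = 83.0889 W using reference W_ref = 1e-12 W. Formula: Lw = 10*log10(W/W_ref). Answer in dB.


W / W_ref = 83.0889 / 1e-12 = 8.30889e+13
Lw = 10 * log10(8.30889e+13) = 139.2 dB


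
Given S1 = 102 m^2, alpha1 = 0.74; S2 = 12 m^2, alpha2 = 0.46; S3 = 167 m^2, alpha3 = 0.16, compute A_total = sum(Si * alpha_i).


102 * 0.74 = 75.48
12 * 0.46 = 5.52
167 * 0.16 = 26.72
A_total = 75.48 + 5.52 + 26.72 = 107.72 m^2


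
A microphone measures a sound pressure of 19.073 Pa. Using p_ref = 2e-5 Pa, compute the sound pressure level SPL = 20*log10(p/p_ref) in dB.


p / p_ref = 19.073 / 2e-5 = 953650
SPL = 20 * log10(953650) = 119.59 dB


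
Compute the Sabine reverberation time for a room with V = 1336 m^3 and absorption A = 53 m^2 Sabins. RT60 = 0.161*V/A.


RT60 = 0.161 * 1336 / 53 = 4.0584 s


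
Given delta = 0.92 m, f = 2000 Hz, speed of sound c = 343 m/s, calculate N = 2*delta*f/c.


N = 2*delta*f/c = 2*delta/lambda, where lambda = c/f
lambda = 343 / 2000 = 0.1715 m
N = 2 * 0.92 / 0.1715 = 10.729


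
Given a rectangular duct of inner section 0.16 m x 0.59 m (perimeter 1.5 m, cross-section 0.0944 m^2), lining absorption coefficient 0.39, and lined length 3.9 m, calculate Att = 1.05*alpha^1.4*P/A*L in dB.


alpha^1.4 = 0.39^1.4 = 0.267603
Attenuation rate = 1.05 * alpha^1.4 * P / A
= 1.05 * 0.267603 * 1.5 / 0.0944 = 4.46477 dB/m
Total Att = 4.46477 * 3.9 = 17.413 dB


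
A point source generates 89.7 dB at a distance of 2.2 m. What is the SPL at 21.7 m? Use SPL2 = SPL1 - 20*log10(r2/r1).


r2/r1 = 21.7/2.2 = 9.86364
Correction = 20*log10(9.86364) = 19.8807 dB
SPL2 = 89.7 - 19.8807 = 69.819 dB


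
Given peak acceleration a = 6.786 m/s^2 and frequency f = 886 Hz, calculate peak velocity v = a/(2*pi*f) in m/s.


omega = 2*pi*f = 2*pi*886 = 5566.9 rad/s
v = a / omega = 6.786 / 5566.9 = 0.001219 m/s


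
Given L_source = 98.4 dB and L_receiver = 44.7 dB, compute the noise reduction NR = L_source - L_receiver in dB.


NR = L_source - L_receiver (difference between source and receiving room levels)
NR = 98.4 - 44.7 = 53.7 dB


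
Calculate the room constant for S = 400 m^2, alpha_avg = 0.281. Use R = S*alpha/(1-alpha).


R = 400 * 0.281 / (1 - 0.281) = 156.33 m^2


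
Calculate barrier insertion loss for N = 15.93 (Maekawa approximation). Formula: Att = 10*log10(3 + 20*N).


3 + 20*N = 3 + 20*15.93 = 321.6
Att = 10*log10(321.6) = 25.073 dB


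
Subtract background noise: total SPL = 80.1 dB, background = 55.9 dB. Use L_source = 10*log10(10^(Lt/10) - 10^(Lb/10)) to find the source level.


10^(80.1/10) = 1.02329e+08
10^(55.9/10) = 389045
Difference = 1.02329e+08 - 389045 = 1.0194e+08
L_source = 10*log10(1.0194e+08) = 80.083 dB


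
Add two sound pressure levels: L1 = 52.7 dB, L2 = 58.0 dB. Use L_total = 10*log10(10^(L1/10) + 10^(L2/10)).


10^(52.7/10) = 186209
10^(58.0/10) = 630957
Sum = 186209 + 630957 = 817166
L_total = 10*log10(817166) = 59.123 dB


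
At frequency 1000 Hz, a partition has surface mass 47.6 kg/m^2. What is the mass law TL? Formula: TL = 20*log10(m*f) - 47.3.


m * f = 47.6 * 1000 = 47600
20*log10(47600) = 93.5521 dB
TL = 93.5521 - 47.3 = 46.252 dB


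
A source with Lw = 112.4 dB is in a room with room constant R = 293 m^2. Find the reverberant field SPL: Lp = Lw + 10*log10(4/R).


4/R = 4/293 = 0.0136519
Lp = 112.4 + 10*log10(0.0136519) = 93.752 dB


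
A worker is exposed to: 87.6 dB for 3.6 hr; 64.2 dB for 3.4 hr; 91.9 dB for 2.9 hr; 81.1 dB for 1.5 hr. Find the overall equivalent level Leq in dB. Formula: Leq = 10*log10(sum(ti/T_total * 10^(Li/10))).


T_total = 3.6 + 3.4 + 2.9 + 1.5 = 11.4 hr
(3.6/11.4) * 10^(87.6/10) = 1.81718e+08
(3.4/11.4) * 10^(64.2/10) = 784466
(2.9/11.4) * 10^(91.9/10) = 3.93997e+08
(1.5/11.4) * 10^(81.1/10) = 1.69507e+07
Sum = 1.81718e+08 + 784466 + 3.93997e+08 + 1.69507e+07 = 5.9345e+08
Leq = 10*log10(5.9345e+08) = 87.734 dB


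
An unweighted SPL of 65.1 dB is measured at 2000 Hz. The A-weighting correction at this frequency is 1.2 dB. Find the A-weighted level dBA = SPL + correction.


A-weighting table: 2000 Hz -> 1.2 dB correction
SPL_A = SPL + correction = 65.1 + (1.2) = 66.3 dBA


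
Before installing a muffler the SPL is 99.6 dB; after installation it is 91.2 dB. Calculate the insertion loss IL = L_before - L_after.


Insertion loss = SPL without muffler - SPL with muffler
IL = 99.6 - 91.2 = 8.4 dB


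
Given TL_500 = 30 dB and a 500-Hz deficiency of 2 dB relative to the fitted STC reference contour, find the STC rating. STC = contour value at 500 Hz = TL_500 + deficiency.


By ASTM E413, STC = value of the fitted reference contour at 500 Hz.
Contour value at 500 Hz = TL_500 + deficiency = 30 + 2 = 32
STC = 32


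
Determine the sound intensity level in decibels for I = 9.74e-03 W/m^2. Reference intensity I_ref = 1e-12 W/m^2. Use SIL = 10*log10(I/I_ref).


I / I_ref = 9.74e-03 / 1e-12 = 9.74e+09
SIL = 10 * log10(9.74e+09) = 99.886 dB


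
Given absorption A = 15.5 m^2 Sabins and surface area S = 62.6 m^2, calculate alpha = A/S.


Absorption coefficient = absorbed power / incident power
alpha = A / S = 15.5 / 62.6 = 0.2476


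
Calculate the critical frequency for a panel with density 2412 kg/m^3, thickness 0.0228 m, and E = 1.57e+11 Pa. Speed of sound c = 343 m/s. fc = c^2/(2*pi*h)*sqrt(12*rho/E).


12*rho/E = 12*2412/1.57e+11 = 1.84357e-07
sqrt(12*rho/E) = sqrt(1.84357e-07) = 0.000429368
c^2/(2*pi*h) = 343^2/(2*pi*0.0228) = 821246
fc = 821246 * 0.000429368 = 352.62 Hz


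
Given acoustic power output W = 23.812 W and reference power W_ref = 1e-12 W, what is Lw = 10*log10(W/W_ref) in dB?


W / W_ref = 23.812 / 1e-12 = 2.3812e+13
Lw = 10 * log10(2.3812e+13) = 133.77 dB


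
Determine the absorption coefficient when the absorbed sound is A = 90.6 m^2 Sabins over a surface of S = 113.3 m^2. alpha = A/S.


Absorption coefficient = absorbed power / incident power
alpha = A / S = 90.6 / 113.3 = 0.79965


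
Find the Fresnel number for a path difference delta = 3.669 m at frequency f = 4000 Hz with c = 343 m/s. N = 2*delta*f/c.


N = 2*delta*f/c = 2*delta/lambda, where lambda = c/f
lambda = 343 / 4000 = 0.08575 m
N = 2 * 3.669 / 0.08575 = 85.574


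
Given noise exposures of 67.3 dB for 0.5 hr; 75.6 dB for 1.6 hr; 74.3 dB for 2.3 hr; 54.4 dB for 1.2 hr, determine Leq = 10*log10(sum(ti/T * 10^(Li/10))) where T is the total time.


T_total = 0.5 + 1.6 + 2.3 + 1.2 = 5.6 hr
(0.5/5.6) * 10^(67.3/10) = 479493
(1.6/5.6) * 10^(75.6/10) = 1.03737e+07
(2.3/5.6) * 10^(74.3/10) = 1.10545e+07
(1.2/5.6) * 10^(54.4/10) = 59019.2
Sum = 479493 + 1.03737e+07 + 1.10545e+07 + 59019.2 = 2.19667e+07
Leq = 10*log10(2.19667e+07) = 73.418 dB


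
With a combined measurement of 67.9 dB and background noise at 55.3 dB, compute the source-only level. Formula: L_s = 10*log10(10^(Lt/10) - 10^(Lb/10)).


10^(67.9/10) = 6.16595e+06
10^(55.3/10) = 338844
Difference = 6.16595e+06 - 338844 = 5.82711e+06
L_source = 10*log10(5.82711e+06) = 67.655 dB


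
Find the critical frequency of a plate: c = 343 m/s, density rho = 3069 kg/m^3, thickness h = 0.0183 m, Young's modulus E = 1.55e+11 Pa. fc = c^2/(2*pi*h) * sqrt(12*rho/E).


12*rho/E = 12*3069/1.55e+11 = 2.376e-07
sqrt(12*rho/E) = sqrt(2.376e-07) = 0.000487442
c^2/(2*pi*h) = 343^2/(2*pi*0.0183) = 1.02319e+06
fc = 1.02319e+06 * 0.000487442 = 498.75 Hz


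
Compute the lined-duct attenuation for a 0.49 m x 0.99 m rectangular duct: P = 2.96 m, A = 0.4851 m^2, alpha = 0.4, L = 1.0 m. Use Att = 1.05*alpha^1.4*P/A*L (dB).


alpha^1.4 = 0.4^1.4 = 0.277258
Attenuation rate = 1.05 * alpha^1.4 * P / A
= 1.05 * 0.277258 * 2.96 / 0.4851 = 1.77637 dB/m
Total Att = 1.77637 * 1.0 = 1.7764 dB


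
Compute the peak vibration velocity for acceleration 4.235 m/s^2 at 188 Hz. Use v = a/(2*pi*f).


omega = 2*pi*f = 2*pi*188 = 1181.24 rad/s
v = a / omega = 4.235 / 1181.24 = 0.0035852 m/s


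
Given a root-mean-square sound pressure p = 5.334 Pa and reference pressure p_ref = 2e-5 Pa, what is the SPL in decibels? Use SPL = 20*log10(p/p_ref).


p / p_ref = 5.334 / 2e-5 = 266700
SPL = 20 * log10(266700) = 108.52 dB


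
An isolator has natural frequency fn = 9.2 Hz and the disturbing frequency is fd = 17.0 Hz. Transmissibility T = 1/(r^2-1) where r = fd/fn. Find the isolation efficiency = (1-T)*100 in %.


r = 17.0 / 9.2 = 1.84783
r^2 - 1 = 1.84783^2 - 1 = 2.41448
T = 1/2.41448 = 0.414168
Efficiency = (1 - 0.414168)*100 = 58.583 %


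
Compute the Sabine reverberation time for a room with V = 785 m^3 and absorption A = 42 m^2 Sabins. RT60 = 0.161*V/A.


RT60 = 0.161 * 785 / 42 = 3.0092 s


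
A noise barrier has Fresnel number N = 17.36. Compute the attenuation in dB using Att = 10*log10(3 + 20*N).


3 + 20*N = 3 + 20*17.36 = 350.2
Att = 10*log10(350.2) = 25.443 dB


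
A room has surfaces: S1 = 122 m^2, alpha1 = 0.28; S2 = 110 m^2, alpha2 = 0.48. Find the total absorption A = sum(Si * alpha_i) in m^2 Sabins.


122 * 0.28 = 34.16
110 * 0.48 = 52.8
A_total = 34.16 + 52.8 = 86.96 m^2


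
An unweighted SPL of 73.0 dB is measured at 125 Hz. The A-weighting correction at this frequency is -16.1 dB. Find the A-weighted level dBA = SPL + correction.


A-weighting table: 125 Hz -> -16.1 dB correction
SPL_A = SPL + correction = 73.0 + (-16.1) = 56.9 dBA


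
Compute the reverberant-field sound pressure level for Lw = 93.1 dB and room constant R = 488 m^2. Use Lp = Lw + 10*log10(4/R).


4/R = 4/488 = 0.00819672
Lp = 93.1 + 10*log10(0.00819672) = 72.236 dB


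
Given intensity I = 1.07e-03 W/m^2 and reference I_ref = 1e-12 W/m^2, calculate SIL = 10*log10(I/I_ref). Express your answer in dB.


I / I_ref = 1.07e-03 / 1e-12 = 1.07e+09
SIL = 10 * log10(1.07e+09) = 90.294 dB


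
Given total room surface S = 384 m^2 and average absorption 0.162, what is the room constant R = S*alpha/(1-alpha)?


R = 384 * 0.162 / (1 - 0.162) = 74.234 m^2


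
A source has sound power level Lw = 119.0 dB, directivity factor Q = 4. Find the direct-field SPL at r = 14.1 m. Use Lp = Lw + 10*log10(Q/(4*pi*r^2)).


4*pi*r^2 = 4*pi*14.1^2 = 2498.32 m^2
Q / (4*pi*r^2) = 4 / 2498.32 = 0.00160108
Lp = 119.0 + 10*log10(0.00160108) = 91.044 dB


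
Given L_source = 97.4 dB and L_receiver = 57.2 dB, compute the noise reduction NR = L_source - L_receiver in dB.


NR = L_source - L_receiver (difference between source and receiving room levels)
NR = 97.4 - 57.2 = 40.2 dB


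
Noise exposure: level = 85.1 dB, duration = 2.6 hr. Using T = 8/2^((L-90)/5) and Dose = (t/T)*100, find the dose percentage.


T_allowed = 8 / 2^((85.1 - 90)/5) = 15.7797 hr
Dose = 2.6 / 15.7797 * 100 = 16.477 %


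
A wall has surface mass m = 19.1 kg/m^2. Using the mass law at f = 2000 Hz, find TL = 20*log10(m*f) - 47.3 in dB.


m * f = 19.1 * 2000 = 38200
20*log10(38200) = 91.6413 dB
TL = 91.6413 - 47.3 = 44.341 dB


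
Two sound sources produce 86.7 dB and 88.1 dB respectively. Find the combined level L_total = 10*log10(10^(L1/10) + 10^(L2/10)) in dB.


10^(86.7/10) = 4.67735e+08
10^(88.1/10) = 6.45654e+08
Sum = 4.67735e+08 + 6.45654e+08 = 1.11339e+09
L_total = 10*log10(1.11339e+09) = 90.466 dB


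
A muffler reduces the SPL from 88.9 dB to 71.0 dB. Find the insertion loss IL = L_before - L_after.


Insertion loss = SPL without muffler - SPL with muffler
IL = 88.9 - 71.0 = 17.9 dB


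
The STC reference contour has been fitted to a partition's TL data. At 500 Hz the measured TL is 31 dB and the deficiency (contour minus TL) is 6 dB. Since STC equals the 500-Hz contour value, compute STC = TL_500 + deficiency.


By ASTM E413, STC = value of the fitted reference contour at 500 Hz.
Contour value at 500 Hz = TL_500 + deficiency = 31 + 6 = 37
STC = 37


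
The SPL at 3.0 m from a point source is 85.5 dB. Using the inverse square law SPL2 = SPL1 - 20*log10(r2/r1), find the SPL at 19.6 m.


r2/r1 = 19.6/3.0 = 6.53333
Correction = 20*log10(6.53333) = 16.3027 dB
SPL2 = 85.5 - 16.3027 = 69.197 dB


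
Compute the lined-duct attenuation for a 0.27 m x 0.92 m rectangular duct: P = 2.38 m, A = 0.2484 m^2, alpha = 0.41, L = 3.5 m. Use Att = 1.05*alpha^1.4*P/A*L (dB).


alpha^1.4 = 0.41^1.4 = 0.28701
Attenuation rate = 1.05 * alpha^1.4 * P / A
= 1.05 * 0.28701 * 2.38 / 0.2484 = 2.88743 dB/m
Total Att = 2.88743 * 3.5 = 10.106 dB


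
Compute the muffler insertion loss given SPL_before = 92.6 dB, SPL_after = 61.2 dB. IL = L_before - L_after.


Insertion loss = SPL without muffler - SPL with muffler
IL = 92.6 - 61.2 = 31.4 dB


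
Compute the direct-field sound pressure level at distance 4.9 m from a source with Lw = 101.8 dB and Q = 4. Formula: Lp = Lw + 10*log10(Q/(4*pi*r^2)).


4*pi*r^2 = 4*pi*4.9^2 = 301.719 m^2
Q / (4*pi*r^2) = 4 / 301.719 = 0.0132574
Lp = 101.8 + 10*log10(0.0132574) = 83.025 dB


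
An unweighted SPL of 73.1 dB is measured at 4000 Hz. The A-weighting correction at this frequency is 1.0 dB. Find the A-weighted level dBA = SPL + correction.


A-weighting table: 4000 Hz -> 1.0 dB correction
SPL_A = SPL + correction = 73.1 + (1.0) = 74.1 dBA


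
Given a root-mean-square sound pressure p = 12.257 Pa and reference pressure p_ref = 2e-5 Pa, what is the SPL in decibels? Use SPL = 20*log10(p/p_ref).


p / p_ref = 12.257 / 2e-5 = 612850
SPL = 20 * log10(612850) = 115.75 dB


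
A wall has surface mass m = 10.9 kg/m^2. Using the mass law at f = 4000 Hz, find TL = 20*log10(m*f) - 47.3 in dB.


m * f = 10.9 * 4000 = 43600
20*log10(43600) = 92.7897 dB
TL = 92.7897 - 47.3 = 45.49 dB


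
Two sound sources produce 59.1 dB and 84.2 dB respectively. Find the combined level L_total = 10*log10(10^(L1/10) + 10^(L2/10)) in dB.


10^(59.1/10) = 812831
10^(84.2/10) = 2.63027e+08
Sum = 812831 + 2.63027e+08 = 2.6384e+08
L_total = 10*log10(2.6384e+08) = 84.213 dB


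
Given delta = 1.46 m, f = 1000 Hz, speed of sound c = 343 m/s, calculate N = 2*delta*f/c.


N = 2*delta*f/c = 2*delta/lambda, where lambda = c/f
lambda = 343 / 1000 = 0.343 m
N = 2 * 1.46 / 0.343 = 8.5131


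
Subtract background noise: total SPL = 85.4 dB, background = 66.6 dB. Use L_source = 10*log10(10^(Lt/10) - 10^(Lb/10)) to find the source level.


10^(85.4/10) = 3.46737e+08
10^(66.6/10) = 4.57088e+06
Difference = 3.46737e+08 - 4.57088e+06 = 3.42166e+08
L_source = 10*log10(3.42166e+08) = 85.342 dB


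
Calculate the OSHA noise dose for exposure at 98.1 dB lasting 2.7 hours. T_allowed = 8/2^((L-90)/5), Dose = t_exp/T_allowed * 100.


T_allowed = 8 / 2^((98.1 - 90)/5) = 2.60268 hr
Dose = 2.7 / 2.60268 * 100 = 103.74 %


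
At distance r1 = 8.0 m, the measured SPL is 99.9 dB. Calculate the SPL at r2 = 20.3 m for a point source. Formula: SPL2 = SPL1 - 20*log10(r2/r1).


r2/r1 = 20.3/8.0 = 2.5375
Correction = 20*log10(2.5375) = 8.08812 dB
SPL2 = 99.9 - 8.08812 = 91.812 dB


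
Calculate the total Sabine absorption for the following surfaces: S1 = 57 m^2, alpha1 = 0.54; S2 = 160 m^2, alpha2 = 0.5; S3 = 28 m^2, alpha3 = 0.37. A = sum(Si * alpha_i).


57 * 0.54 = 30.78
160 * 0.5 = 80
28 * 0.37 = 10.36
A_total = 30.78 + 80 + 10.36 = 121.14 m^2


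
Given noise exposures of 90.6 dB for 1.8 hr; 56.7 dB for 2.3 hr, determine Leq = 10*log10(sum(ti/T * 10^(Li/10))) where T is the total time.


T_total = 1.8 + 2.3 = 4.1 hr
(1.8/4.1) * 10^(90.6/10) = 5.04067e+08
(2.3/4.1) * 10^(56.7/10) = 262388
Sum = 5.04067e+08 + 262388 = 5.04329e+08
Leq = 10*log10(5.04329e+08) = 87.027 dB


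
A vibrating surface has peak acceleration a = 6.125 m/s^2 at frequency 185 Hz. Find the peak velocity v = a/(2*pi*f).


omega = 2*pi*f = 2*pi*185 = 1162.39 rad/s
v = a / omega = 6.125 / 1162.39 = 0.0052693 m/s


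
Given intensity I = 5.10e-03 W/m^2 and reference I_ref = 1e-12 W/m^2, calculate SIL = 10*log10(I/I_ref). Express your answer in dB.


I / I_ref = 5.10e-03 / 1e-12 = 5.1e+09
SIL = 10 * log10(5.1e+09) = 97.076 dB


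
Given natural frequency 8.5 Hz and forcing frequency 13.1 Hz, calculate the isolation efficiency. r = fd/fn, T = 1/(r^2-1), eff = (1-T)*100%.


r = 13.1 / 8.5 = 1.54118
r^2 - 1 = 1.54118^2 - 1 = 1.37524
T = 1/1.37524 = 0.727146
Efficiency = (1 - 0.727146)*100 = 27.285 %


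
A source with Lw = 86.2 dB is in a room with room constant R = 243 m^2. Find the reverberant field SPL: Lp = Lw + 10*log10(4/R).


4/R = 4/243 = 0.0164609
Lp = 86.2 + 10*log10(0.0164609) = 68.365 dB


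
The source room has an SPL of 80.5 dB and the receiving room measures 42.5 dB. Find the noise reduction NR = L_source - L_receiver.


NR = L_source - L_receiver (difference between source and receiving room levels)
NR = 80.5 - 42.5 = 38 dB


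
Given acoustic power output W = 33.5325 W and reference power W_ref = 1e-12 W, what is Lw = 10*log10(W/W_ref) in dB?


W / W_ref = 33.5325 / 1e-12 = 3.35325e+13
Lw = 10 * log10(3.35325e+13) = 135.25 dB


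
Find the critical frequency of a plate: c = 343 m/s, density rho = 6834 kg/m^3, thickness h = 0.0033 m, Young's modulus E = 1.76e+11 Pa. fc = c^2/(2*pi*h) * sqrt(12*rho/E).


12*rho/E = 12*6834/1.76e+11 = 4.65955e-07
sqrt(12*rho/E) = sqrt(4.65955e-07) = 0.000682609
c^2/(2*pi*h) = 343^2/(2*pi*0.0033) = 5.67407e+06
fc = 5.67407e+06 * 0.000682609 = 3873.2 Hz


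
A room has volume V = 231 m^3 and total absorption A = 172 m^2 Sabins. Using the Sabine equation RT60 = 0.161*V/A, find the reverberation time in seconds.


RT60 = 0.161 * 231 / 172 = 0.21623 s


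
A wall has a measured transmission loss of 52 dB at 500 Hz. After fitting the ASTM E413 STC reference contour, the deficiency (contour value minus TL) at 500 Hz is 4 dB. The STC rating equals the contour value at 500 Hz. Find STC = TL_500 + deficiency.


By ASTM E413, STC = value of the fitted reference contour at 500 Hz.
Contour value at 500 Hz = TL_500 + deficiency = 52 + 4 = 56
STC = 56


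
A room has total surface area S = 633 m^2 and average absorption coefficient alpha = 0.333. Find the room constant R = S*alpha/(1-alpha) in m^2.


R = 633 * 0.333 / (1 - 0.333) = 316.03 m^2


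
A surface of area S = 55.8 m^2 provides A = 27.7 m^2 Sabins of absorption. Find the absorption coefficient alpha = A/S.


Absorption coefficient = absorbed power / incident power
alpha = A / S = 27.7 / 55.8 = 0.49642


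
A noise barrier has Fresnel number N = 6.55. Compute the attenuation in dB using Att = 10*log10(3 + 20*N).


3 + 20*N = 3 + 20*6.55 = 134
Att = 10*log10(134) = 21.271 dB


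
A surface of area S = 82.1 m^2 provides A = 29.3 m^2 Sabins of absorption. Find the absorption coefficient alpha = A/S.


Absorption coefficient = absorbed power / incident power
alpha = A / S = 29.3 / 82.1 = 0.35688


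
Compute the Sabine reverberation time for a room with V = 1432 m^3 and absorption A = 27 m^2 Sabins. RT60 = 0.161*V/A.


RT60 = 0.161 * 1432 / 27 = 8.539 s


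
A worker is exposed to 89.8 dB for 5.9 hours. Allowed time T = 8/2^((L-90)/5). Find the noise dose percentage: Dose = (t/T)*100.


T_allowed = 8 / 2^((89.8 - 90)/5) = 8.22491 hr
Dose = 5.9 / 8.22491 * 100 = 71.733 %


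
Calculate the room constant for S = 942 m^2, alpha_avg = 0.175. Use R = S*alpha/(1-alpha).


R = 942 * 0.175 / (1 - 0.175) = 199.82 m^2


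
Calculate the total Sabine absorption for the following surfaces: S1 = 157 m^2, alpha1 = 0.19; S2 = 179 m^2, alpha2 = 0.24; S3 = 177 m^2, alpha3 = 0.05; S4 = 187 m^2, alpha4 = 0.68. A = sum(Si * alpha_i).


157 * 0.19 = 29.83
179 * 0.24 = 42.96
177 * 0.05 = 8.85
187 * 0.68 = 127.16
A_total = 29.83 + 42.96 + 8.85 + 127.16 = 208.8 m^2


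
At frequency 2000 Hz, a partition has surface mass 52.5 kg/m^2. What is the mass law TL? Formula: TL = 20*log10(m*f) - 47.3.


m * f = 52.5 * 2000 = 105000
20*log10(105000) = 100.424 dB
TL = 100.424 - 47.3 = 53.124 dB


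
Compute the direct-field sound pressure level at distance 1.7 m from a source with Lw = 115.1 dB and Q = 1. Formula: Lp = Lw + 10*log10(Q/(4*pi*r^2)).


4*pi*r^2 = 4*pi*1.7^2 = 36.3168 m^2
Q / (4*pi*r^2) = 1 / 36.3168 = 0.0275355
Lp = 115.1 + 10*log10(0.0275355) = 99.499 dB


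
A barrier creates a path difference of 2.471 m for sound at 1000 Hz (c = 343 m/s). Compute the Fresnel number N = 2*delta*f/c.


N = 2*delta*f/c = 2*delta/lambda, where lambda = c/f
lambda = 343 / 1000 = 0.343 m
N = 2 * 2.471 / 0.343 = 14.408


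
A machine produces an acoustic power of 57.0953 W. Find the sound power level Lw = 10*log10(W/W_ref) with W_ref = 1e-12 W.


W / W_ref = 57.0953 / 1e-12 = 5.70953e+13
Lw = 10 * log10(5.70953e+13) = 137.57 dB


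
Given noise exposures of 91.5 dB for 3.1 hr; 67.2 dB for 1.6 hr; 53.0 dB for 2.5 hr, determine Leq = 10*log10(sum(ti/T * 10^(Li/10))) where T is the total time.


T_total = 3.1 + 1.6 + 2.5 = 7.2 hr
(3.1/7.2) * 10^(91.5/10) = 6.08176e+08
(1.6/7.2) * 10^(67.2/10) = 1.16624e+06
(2.5/7.2) * 10^(53.0/10) = 69279.9
Sum = 6.08176e+08 + 1.16624e+06 + 69279.9 = 6.09412e+08
Leq = 10*log10(6.09412e+08) = 87.849 dB


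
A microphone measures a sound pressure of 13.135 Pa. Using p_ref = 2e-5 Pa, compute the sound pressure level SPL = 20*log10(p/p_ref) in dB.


p / p_ref = 13.135 / 2e-5 = 656750
SPL = 20 * log10(656750) = 116.35 dB


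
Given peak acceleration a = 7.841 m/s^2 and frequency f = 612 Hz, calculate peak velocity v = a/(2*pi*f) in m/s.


omega = 2*pi*f = 2*pi*612 = 3845.31 rad/s
v = a / omega = 7.841 / 3845.31 = 0.0020391 m/s


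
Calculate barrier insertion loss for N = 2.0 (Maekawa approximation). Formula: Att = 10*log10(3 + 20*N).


3 + 20*N = 3 + 20*2.0 = 43
Att = 10*log10(43) = 16.335 dB


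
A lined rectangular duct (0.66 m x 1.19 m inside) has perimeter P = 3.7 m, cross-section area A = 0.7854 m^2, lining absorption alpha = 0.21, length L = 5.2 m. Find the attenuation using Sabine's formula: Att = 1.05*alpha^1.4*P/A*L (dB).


alpha^1.4 = 0.21^1.4 = 0.112488
Attenuation rate = 1.05 * alpha^1.4 * P / A
= 1.05 * 0.112488 * 3.7 / 0.7854 = 0.556425 dB/m
Total Att = 0.556425 * 5.2 = 2.8934 dB


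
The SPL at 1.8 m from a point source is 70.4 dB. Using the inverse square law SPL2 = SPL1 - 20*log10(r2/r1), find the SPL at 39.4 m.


r2/r1 = 39.4/1.8 = 21.8889
Correction = 20*log10(21.8889) = 26.8045 dB
SPL2 = 70.4 - 26.8045 = 43.596 dB


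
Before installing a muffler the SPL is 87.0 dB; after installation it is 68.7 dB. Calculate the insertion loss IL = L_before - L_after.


Insertion loss = SPL without muffler - SPL with muffler
IL = 87.0 - 68.7 = 18.3 dB


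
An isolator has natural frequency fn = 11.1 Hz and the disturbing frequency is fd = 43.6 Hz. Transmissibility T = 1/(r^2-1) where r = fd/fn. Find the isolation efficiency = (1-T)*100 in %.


r = 43.6 / 11.1 = 3.92793
r^2 - 1 = 3.92793^2 - 1 = 14.4286
T = 1/14.4286 = 0.0693068
Efficiency = (1 - 0.0693068)*100 = 93.069 %


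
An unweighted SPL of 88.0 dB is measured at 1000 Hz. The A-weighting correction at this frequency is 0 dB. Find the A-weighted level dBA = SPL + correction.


A-weighting table: 1000 Hz -> 0 dB correction
SPL_A = SPL + correction = 88.0 + (0) = 88 dBA


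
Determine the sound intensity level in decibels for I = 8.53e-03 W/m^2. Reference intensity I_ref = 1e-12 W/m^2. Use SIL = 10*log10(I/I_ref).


I / I_ref = 8.53e-03 / 1e-12 = 8.53e+09
SIL = 10 * log10(8.53e+09) = 99.309 dB


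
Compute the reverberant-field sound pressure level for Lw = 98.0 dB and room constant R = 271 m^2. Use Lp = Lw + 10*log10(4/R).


4/R = 4/271 = 0.0147601
Lp = 98.0 + 10*log10(0.0147601) = 79.691 dB


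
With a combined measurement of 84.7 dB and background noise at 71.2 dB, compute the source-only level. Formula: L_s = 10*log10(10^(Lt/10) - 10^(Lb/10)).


10^(84.7/10) = 2.95121e+08
10^(71.2/10) = 1.31826e+07
Difference = 2.95121e+08 - 1.31826e+07 = 2.81938e+08
L_source = 10*log10(2.81938e+08) = 84.502 dB


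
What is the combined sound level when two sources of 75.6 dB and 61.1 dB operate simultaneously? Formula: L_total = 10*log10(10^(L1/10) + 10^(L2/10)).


10^(75.6/10) = 3.63078e+07
10^(61.1/10) = 1.28825e+06
Sum = 3.63078e+07 + 1.28825e+06 = 3.7596e+07
L_total = 10*log10(3.7596e+07) = 75.751 dB


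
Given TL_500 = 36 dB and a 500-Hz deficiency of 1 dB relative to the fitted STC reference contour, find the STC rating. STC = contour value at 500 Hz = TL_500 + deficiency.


By ASTM E413, STC = value of the fitted reference contour at 500 Hz.
Contour value at 500 Hz = TL_500 + deficiency = 36 + 1 = 37
STC = 37


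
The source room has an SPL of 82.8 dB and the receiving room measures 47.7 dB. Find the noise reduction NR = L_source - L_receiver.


NR = L_source - L_receiver (difference between source and receiving room levels)
NR = 82.8 - 47.7 = 35.1 dB


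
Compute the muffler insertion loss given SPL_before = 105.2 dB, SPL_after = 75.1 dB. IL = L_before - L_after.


Insertion loss = SPL without muffler - SPL with muffler
IL = 105.2 - 75.1 = 30.1 dB


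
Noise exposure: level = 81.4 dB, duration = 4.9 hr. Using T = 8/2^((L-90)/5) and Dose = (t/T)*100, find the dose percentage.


T_allowed = 8 / 2^((81.4 - 90)/5) = 26.3549 hr
Dose = 4.9 / 26.3549 * 100 = 18.592 %


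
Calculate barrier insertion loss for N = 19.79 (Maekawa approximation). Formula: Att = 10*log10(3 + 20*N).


3 + 20*N = 3 + 20*19.79 = 398.8
Att = 10*log10(398.8) = 26.008 dB


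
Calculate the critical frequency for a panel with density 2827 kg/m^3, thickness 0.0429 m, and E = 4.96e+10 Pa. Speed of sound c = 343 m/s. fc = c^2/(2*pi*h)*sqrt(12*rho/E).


12*rho/E = 12*2827/4.96e+10 = 6.83952e-07
sqrt(12*rho/E) = sqrt(6.83952e-07) = 0.000827014
c^2/(2*pi*h) = 343^2/(2*pi*0.0429) = 436467
fc = 436467 * 0.000827014 = 360.96 Hz


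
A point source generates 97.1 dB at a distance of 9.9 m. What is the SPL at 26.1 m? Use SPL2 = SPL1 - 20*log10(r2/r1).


r2/r1 = 26.1/9.9 = 2.63636
Correction = 20*log10(2.63636) = 8.42009 dB
SPL2 = 97.1 - 8.42009 = 88.68 dB


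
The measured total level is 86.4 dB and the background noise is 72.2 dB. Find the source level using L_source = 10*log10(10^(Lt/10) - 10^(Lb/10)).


10^(86.4/10) = 4.36516e+08
10^(72.2/10) = 1.65959e+07
Difference = 4.36516e+08 - 1.65959e+07 = 4.1992e+08
L_source = 10*log10(4.1992e+08) = 86.232 dB


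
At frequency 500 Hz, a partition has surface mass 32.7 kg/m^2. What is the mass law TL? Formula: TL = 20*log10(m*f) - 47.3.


m * f = 32.7 * 500 = 16350
20*log10(16350) = 84.2704 dB
TL = 84.2704 - 47.3 = 36.97 dB
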